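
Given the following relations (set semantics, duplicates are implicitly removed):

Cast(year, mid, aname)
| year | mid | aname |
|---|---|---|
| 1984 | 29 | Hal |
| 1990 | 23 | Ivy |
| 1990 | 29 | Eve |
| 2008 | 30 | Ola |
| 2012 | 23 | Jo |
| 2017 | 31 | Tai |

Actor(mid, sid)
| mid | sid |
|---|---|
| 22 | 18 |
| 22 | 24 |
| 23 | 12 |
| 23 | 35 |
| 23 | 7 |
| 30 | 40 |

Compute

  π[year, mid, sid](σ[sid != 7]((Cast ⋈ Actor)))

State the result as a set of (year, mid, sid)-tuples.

Cast ⋈ Actor (natural join on mid): {(1990, 23, Ivy, 12), (1990, 23, Ivy, 35), (1990, 23, Ivy, 7), (2008, 30, Ola, 40), (2012, 23, Jo, 12), (2012, 23, Jo, 35), (2012, 23, Jo, 7)}
Apply σ_{sid != 7}; surviving tuples: {(1990, 23, Ivy, 12), (1990, 23, Ivy, 35), (2008, 30, Ola, 40), (2012, 23, Jo, 12), (2012, 23, Jo, 35)}
Keep only column(s) year, mid, sid: {(1990, 23, 12), (1990, 23, 35), (2008, 30, 40), (2012, 23, 12), (2012, 23, 35)}

{(1990, 23, 12), (1990, 23, 35), (2008, 30, 40), (2012, 23, 12), (2012, 23, 35)}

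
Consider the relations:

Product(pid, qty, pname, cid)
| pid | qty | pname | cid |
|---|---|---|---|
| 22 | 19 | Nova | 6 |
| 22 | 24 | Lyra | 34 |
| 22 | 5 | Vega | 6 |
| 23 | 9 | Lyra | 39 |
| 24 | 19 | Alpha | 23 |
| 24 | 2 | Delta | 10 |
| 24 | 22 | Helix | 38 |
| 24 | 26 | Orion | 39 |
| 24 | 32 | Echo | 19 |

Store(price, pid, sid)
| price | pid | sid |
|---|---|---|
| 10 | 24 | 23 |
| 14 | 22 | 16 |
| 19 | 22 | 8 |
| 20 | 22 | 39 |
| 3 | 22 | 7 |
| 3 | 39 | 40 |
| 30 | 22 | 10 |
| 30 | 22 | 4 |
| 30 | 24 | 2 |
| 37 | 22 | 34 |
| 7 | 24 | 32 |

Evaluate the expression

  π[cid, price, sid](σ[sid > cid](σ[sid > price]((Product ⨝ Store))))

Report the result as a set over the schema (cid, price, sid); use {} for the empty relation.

{(10, 10, 23), (10, 7, 32), (19, 10, 23), (19, 7, 32), (23, 7, 32), (34, 20, 39), (6, 14, 16), (6, 20, 39), (6, 3, 7)}

Natural join on pid: {(22, 19, Nova, 6, 14, 16), (22, 19, Nova, 6, 19, 8), (22, 19, Nova, 6, 20, 39), (22, 19, Nova, 6, 3, 7), (22, 19, Nova, 6, 30, 10), (22, 19, Nova, 6, 30, 4), (22, 19, Nova, 6, 37, 34), (22, 24, Lyra, 34, 14, 16), (22, 24, Lyra, 34, 19, 8), (22, 24, Lyra, 34, 20, 39), (22, 24, Lyra, 34, 3, 7), (22, 24, Lyra, 34, 30, 10), (22, 24, Lyra, 34, 30, 4), (22, 24, Lyra, 34, 37, 34), (22, 5, Vega, 6, 14, 16), (22, 5, Vega, 6, 19, 8), (22, 5, Vega, 6, 20, 39), (22, 5, Vega, 6, 3, 7), (22, 5, Vega, 6, 30, 10), (22, 5, Vega, 6, 30, 4), (22, 5, Vega, 6, 37, 34), (24, 19, Alpha, 23, 10, 23), (24, 19, Alpha, 23, 30, 2), (24, 19, Alpha, 23, 7, 32), (24, 2, Delta, 10, 10, 23), (24, 2, Delta, 10, 30, 2), (24, 2, Delta, 10, 7, 32), (24, 22, Helix, 38, 10, 23), (24, 22, Helix, 38, 30, 2), (24, 22, Helix, 38, 7, 32), (24, 26, Orion, 39, 10, 23), (24, 26, Orion, 39, 30, 2), (24, 26, Orion, 39, 7, 32), (24, 32, Echo, 19, 10, 23), (24, 32, Echo, 19, 30, 2), (24, 32, Echo, 19, 7, 32)}
σ[sid > price]: keep tuples satisfying sid > price → {(22, 19, Nova, 6, 14, 16), (22, 19, Nova, 6, 20, 39), (22, 19, Nova, 6, 3, 7), (22, 24, Lyra, 34, 14, 16), (22, 24, Lyra, 34, 20, 39), (22, 24, Lyra, 34, 3, 7), (22, 5, Vega, 6, 14, 16), (22, 5, Vega, 6, 20, 39), (22, 5, Vega, 6, 3, 7), (24, 19, Alpha, 23, 10, 23), (24, 19, Alpha, 23, 7, 32), (24, 2, Delta, 10, 10, 23), (24, 2, Delta, 10, 7, 32), (24, 22, Helix, 38, 10, 23), (24, 22, Helix, 38, 7, 32), (24, 26, Orion, 39, 10, 23), (24, 26, Orion, 39, 7, 32), (24, 32, Echo, 19, 10, 23), (24, 32, Echo, 19, 7, 32)}
σ[sid > cid]: keep tuples satisfying sid > cid → {(22, 19, Nova, 6, 14, 16), (22, 19, Nova, 6, 20, 39), (22, 19, Nova, 6, 3, 7), (22, 24, Lyra, 34, 20, 39), (22, 5, Vega, 6, 14, 16), (22, 5, Vega, 6, 20, 39), (22, 5, Vega, 6, 3, 7), (24, 19, Alpha, 23, 7, 32), (24, 2, Delta, 10, 10, 23), (24, 2, Delta, 10, 7, 32), (24, 32, Echo, 19, 10, 23), (24, 32, Echo, 19, 7, 32)}
Projecting to cid, price, sid (3 duplicate(s) eliminated): {(10, 10, 23), (10, 7, 32), (19, 10, 23), (19, 7, 32), (23, 7, 32), (34, 20, 39), (6, 14, 16), (6, 20, 39), (6, 3, 7)}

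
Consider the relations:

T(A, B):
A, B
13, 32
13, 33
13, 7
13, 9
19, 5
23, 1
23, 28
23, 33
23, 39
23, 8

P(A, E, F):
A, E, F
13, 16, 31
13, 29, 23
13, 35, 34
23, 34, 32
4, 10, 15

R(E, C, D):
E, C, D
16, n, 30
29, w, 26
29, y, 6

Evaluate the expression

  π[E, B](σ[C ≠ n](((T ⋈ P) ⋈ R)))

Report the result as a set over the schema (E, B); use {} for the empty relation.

Joining T and P on A yields {(13, 32, 16, 31), (13, 32, 29, 23), (13, 32, 35, 34), (13, 33, 16, 31), (13, 33, 29, 23), (13, 33, 35, 34), (13, 7, 16, 31), (13, 7, 29, 23), (13, 7, 35, 34), (13, 9, 16, 31), (13, 9, 29, 23), (13, 9, 35, 34), (23, 1, 34, 32), (23, 28, 34, 32), (23, 33, 34, 32), (23, 39, 34, 32), (23, 8, 34, 32)}.
Joining (T ⋈ P) and R on E yields {(13, 32, 16, 31, n, 30), (13, 32, 29, 23, w, 26), (13, 32, 29, 23, y, 6), (13, 33, 16, 31, n, 30), (13, 33, 29, 23, w, 26), (13, 33, 29, 23, y, 6), (13, 7, 16, 31, n, 30), (13, 7, 29, 23, w, 26), (13, 7, 29, 23, y, 6), (13, 9, 16, 31, n, 30), (13, 9, 29, 23, w, 26), (13, 9, 29, 23, y, 6)}.
Filtering on C ≠ n leaves {(13, 32, 29, 23, w, 26), (13, 32, 29, 23, y, 6), (13, 33, 29, 23, w, 26), (13, 33, 29, 23, y, 6), (13, 7, 29, 23, w, 26), (13, 7, 29, 23, y, 6), (13, 9, 29, 23, w, 26), (13, 9, 29, 23, y, 6)}.
Projecting to E, B (4 duplicate(s) eliminated): {(29, 32), (29, 33), (29, 7), (29, 9)}

{(29, 32), (29, 33), (29, 7), (29, 9)}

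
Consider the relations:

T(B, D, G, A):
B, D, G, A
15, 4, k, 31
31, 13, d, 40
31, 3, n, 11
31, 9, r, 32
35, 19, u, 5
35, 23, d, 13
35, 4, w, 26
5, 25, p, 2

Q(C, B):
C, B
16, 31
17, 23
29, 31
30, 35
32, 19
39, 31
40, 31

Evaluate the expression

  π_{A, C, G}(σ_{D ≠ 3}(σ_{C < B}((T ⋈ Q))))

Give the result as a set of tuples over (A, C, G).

{(13, 30, d), (26, 30, w), (32, 16, r), (32, 29, r), (40, 16, d), (40, 29, d), (5, 30, u)}

Natural join on B: {(31, 13, d, 40, 16), (31, 13, d, 40, 29), (31, 13, d, 40, 39), (31, 13, d, 40, 40), (31, 3, n, 11, 16), (31, 3, n, 11, 29), (31, 3, n, 11, 39), (31, 3, n, 11, 40), (31, 9, r, 32, 16), (31, 9, r, 32, 29), (31, 9, r, 32, 39), (31, 9, r, 32, 40), (35, 19, u, 5, 30), (35, 23, d, 13, 30), (35, 4, w, 26, 30)}
σ[C < B]: keep tuples satisfying C < B → {(31, 13, d, 40, 16), (31, 13, d, 40, 29), (31, 3, n, 11, 16), (31, 3, n, 11, 29), (31, 9, r, 32, 16), (31, 9, r, 32, 29), (35, 19, u, 5, 30), (35, 23, d, 13, 30), (35, 4, w, 26, 30)}
σ[D ≠ 3]: keep tuples satisfying D ≠ 3 → {(31, 13, d, 40, 16), (31, 13, d, 40, 29), (31, 9, r, 32, 16), (31, 9, r, 32, 29), (35, 19, u, 5, 30), (35, 23, d, 13, 30), (35, 4, w, 26, 30)}
Keep only column(s) A, C, G: {(13, 30, d), (26, 30, w), (32, 16, r), (32, 29, r), (40, 16, d), (40, 29, d), (5, 30, u)}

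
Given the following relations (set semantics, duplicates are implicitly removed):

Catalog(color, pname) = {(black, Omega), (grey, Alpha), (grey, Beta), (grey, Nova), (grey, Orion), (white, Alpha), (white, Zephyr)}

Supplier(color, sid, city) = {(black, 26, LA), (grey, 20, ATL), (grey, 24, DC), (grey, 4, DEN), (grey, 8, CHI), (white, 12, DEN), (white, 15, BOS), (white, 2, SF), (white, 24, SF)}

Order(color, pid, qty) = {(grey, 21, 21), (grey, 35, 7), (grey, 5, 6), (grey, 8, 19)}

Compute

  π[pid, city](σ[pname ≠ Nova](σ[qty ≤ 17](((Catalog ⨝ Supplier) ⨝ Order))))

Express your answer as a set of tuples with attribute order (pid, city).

{(35, ATL), (35, CHI), (35, DC), (35, DEN), (5, ATL), (5, CHI), (5, DC), (5, DEN)}

Catalog ⋈ Supplier (natural join on color): {(black, Omega, 26, LA), (grey, Alpha, 20, ATL), (grey, Alpha, 24, DC), (grey, Alpha, 4, DEN), (grey, Alpha, 8, CHI), (grey, Beta, 20, ATL), (grey, Beta, 24, DC), (grey, Beta, 4, DEN), (grey, Beta, 8, CHI), (grey, Nova, 20, ATL), (grey, Nova, 24, DC), (grey, Nova, 4, DEN), (grey, Nova, 8, CHI), (grey, Orion, 20, ATL), (grey, Orion, 24, DC), (grey, Orion, 4, DEN), (grey, Orion, 8, CHI), (white, Alpha, 12, DEN), (white, Alpha, 15, BOS), (white, Alpha, 2, SF), (white, Alpha, 24, SF), (white, Zephyr, 12, DEN), (white, Zephyr, 15, BOS), (white, Zephyr, 2, SF), (white, Zephyr, 24, SF)}
(Catalog ⨝ Supplier) ⋈ Order (natural join on color): {(grey, Alpha, 20, ATL, 21, 21), (grey, Alpha, 20, ATL, 35, 7), (grey, Alpha, 20, ATL, 5, 6), (grey, Alpha, 20, ATL, 8, 19), (grey, Alpha, 24, DC, 21, 21), (grey, Alpha, 24, DC, 35, 7), (grey, Alpha, 24, DC, 5, 6), (grey, Alpha, 24, DC, 8, 19), (grey, Alpha, 4, DEN, 21, 21), (grey, Alpha, 4, DEN, 35, 7), (grey, Alpha, 4, DEN, 5, 6), (grey, Alpha, 4, DEN, 8, 19), (grey, Alpha, 8, CHI, 21, 21), (grey, Alpha, 8, CHI, 35, 7), (grey, Alpha, 8, CHI, 5, 6), (grey, Alpha, 8, CHI, 8, 19), (grey, Beta, 20, ATL, 21, 21), (grey, Beta, 20, ATL, 35, 7), (grey, Beta, 20, ATL, 5, 6), (grey, Beta, 20, ATL, 8, 19), (grey, Beta, 24, DC, 21, 21), (grey, Beta, 24, DC, 35, 7), (grey, Beta, 24, DC, 5, 6), (grey, Beta, 24, DC, 8, 19), (grey, Beta, 4, DEN, 21, 21), (grey, Beta, 4, DEN, 35, 7), (grey, Beta, 4, DEN, 5, 6), (grey, Beta, 4, DEN, 8, 19), (grey, Beta, 8, CHI, 21, 21), (grey, Beta, 8, CHI, 35, 7), (grey, Beta, 8, CHI, 5, 6), (grey, Beta, 8, CHI, 8, 19), (grey, Nova, 20, ATL, 21, 21), (grey, Nova, 20, ATL, 35, 7), (grey, Nova, 20, ATL, 5, 6), (grey, Nova, 20, ATL, 8, 19), (grey, Nova, 24, DC, 21, 21), (grey, Nova, 24, DC, 35, 7), (grey, Nova, 24, DC, 5, 6), (grey, Nova, 24, DC, 8, 19), (grey, Nova, 4, DEN, 21, 21), (grey, Nova, 4, DEN, 35, 7), (grey, Nova, 4, DEN, 5, 6), (grey, Nova, 4, DEN, 8, 19), (grey, Nova, 8, CHI, 21, 21), (grey, Nova, 8, CHI, 35, 7), (grey, Nova, 8, CHI, 5, 6), (grey, Nova, 8, CHI, 8, 19), (grey, Orion, 20, ATL, 21, 21), (grey, Orion, 20, ATL, 35, 7), (grey, Orion, 20, ATL, 5, 6), (grey, Orion, 20, ATL, 8, 19), (grey, Orion, 24, DC, 21, 21), (grey, Orion, 24, DC, 35, 7), (grey, Orion, 24, DC, 5, 6), (grey, Orion, 24, DC, 8, 19), (grey, Orion, 4, DEN, 21, 21), (grey, Orion, 4, DEN, 35, 7), (grey, Orion, 4, DEN, 5, 6), (grey, Orion, 4, DEN, 8, 19), (grey, Orion, 8, CHI, 21, 21), (grey, Orion, 8, CHI, 35, 7), (grey, Orion, 8, CHI, 5, 6), (grey, Orion, 8, CHI, 8, 19)}
Selection qty ≤ 17: {(grey, Alpha, 20, ATL, 35, 7), (grey, Alpha, 20, ATL, 5, 6), (grey, Alpha, 24, DC, 35, 7), (grey, Alpha, 24, DC, 5, 6), (grey, Alpha, 4, DEN, 35, 7), (grey, Alpha, 4, DEN, 5, 6), (grey, Alpha, 8, CHI, 35, 7), (grey, Alpha, 8, CHI, 5, 6), (grey, Beta, 20, ATL, 35, 7), (grey, Beta, 20, ATL, 5, 6), (grey, Beta, 24, DC, 35, 7), (grey, Beta, 24, DC, 5, 6), (grey, Beta, 4, DEN, 35, 7), (grey, Beta, 4, DEN, 5, 6), (grey, Beta, 8, CHI, 35, 7), (grey, Beta, 8, CHI, 5, 6), (grey, Nova, 20, ATL, 35, 7), (grey, Nova, 20, ATL, 5, 6), (grey, Nova, 24, DC, 35, 7), (grey, Nova, 24, DC, 5, 6), (grey, Nova, 4, DEN, 35, 7), (grey, Nova, 4, DEN, 5, 6), (grey, Nova, 8, CHI, 35, 7), (grey, Nova, 8, CHI, 5, 6), (grey, Orion, 20, ATL, 35, 7), (grey, Orion, 20, ATL, 5, 6), (grey, Orion, 24, DC, 35, 7), (grey, Orion, 24, DC, 5, 6), (grey, Orion, 4, DEN, 35, 7), (grey, Orion, 4, DEN, 5, 6), (grey, Orion, 8, CHI, 35, 7), (grey, Orion, 8, CHI, 5, 6)}
Selection pname ≠ Nova: {(grey, Alpha, 20, ATL, 35, 7), (grey, Alpha, 20, ATL, 5, 6), (grey, Alpha, 24, DC, 35, 7), (grey, Alpha, 24, DC, 5, 6), (grey, Alpha, 4, DEN, 35, 7), (grey, Alpha, 4, DEN, 5, 6), (grey, Alpha, 8, CHI, 35, 7), (grey, Alpha, 8, CHI, 5, 6), (grey, Beta, 20, ATL, 35, 7), (grey, Beta, 20, ATL, 5, 6), (grey, Beta, 24, DC, 35, 7), (grey, Beta, 24, DC, 5, 6), (grey, Beta, 4, DEN, 35, 7), (grey, Beta, 4, DEN, 5, 6), (grey, Beta, 8, CHI, 35, 7), (grey, Beta, 8, CHI, 5, 6), (grey, Orion, 20, ATL, 35, 7), (grey, Orion, 20, ATL, 5, 6), (grey, Orion, 24, DC, 35, 7), (grey, Orion, 24, DC, 5, 6), (grey, Orion, 4, DEN, 35, 7), (grey, Orion, 4, DEN, 5, 6), (grey, Orion, 8, CHI, 35, 7), (grey, Orion, 8, CHI, 5, 6)}
π[pid, city]: project onto (pid, city) (16 duplicate(s) eliminated) → {(35, ATL), (35, CHI), (35, DC), (35, DEN), (5, ATL), (5, CHI), (5, DC), (5, DEN)}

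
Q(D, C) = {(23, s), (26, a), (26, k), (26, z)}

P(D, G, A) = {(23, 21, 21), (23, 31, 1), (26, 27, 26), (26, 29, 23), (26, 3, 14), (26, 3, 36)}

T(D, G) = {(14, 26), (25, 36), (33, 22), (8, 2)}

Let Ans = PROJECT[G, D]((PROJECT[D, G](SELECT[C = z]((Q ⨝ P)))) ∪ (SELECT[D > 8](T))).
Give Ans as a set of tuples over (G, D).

{(22, 33), (26, 14), (27, 26), (29, 26), (3, 26), (36, 25)}

Natural join on D: {(23, s, 21, 21), (23, s, 31, 1), (26, a, 27, 26), (26, a, 29, 23), (26, a, 3, 14), (26, a, 3, 36), (26, k, 27, 26), (26, k, 29, 23), (26, k, 3, 14), (26, k, 3, 36), (26, z, 27, 26), (26, z, 29, 23), (26, z, 3, 14), (26, z, 3, 36)}
Selection C = z: {(26, z, 27, 26), (26, z, 29, 23), (26, z, 3, 14), (26, z, 3, 36)}
π_{D, G} gives {(26, 27), (26, 29), (26, 3)} (1 duplicate(s) eliminated).
Selection D > 8: {(14, 26), (25, 36), (33, 22)}
Union: {(26, 27), (26, 29), (26, 3)} with {(14, 26), (25, 36), (33, 22)} → {(14, 26), (25, 36), (26, 27), (26, 29), (26, 3), (33, 22)}
π_{G, D} gives {(22, 33), (26, 14), (27, 26), (29, 26), (3, 26), (36, 25)}.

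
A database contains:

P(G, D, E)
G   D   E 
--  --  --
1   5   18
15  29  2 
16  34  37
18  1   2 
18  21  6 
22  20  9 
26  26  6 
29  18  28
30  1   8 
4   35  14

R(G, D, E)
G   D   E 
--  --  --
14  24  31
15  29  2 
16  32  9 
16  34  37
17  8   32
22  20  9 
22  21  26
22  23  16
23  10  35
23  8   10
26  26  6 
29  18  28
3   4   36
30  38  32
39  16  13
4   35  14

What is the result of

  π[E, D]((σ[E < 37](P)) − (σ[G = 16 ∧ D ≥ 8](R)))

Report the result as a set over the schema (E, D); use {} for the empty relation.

σ[E < 37]: keep tuples satisfying E < 37 → {(1, 5, 18), (15, 29, 2), (18, 1, 2), (18, 21, 6), (22, 20, 9), (26, 26, 6), (29, 18, 28), (30, 1, 8), (4, 35, 14)}
σ[G = 16 ∧ D ≥ 8]: keep tuples satisfying G = 16 ∧ D ≥ 8 → {(16, 32, 9), (16, 34, 37)}
Difference: {(1, 5, 18), (15, 29, 2), (18, 1, 2), (18, 21, 6), (22, 20, 9), (26, 26, 6), (29, 18, 28), (30, 1, 8), (4, 35, 14)} with {(16, 32, 9), (16, 34, 37)} → {(1, 5, 18), (15, 29, 2), (18, 1, 2), (18, 21, 6), (22, 20, 9), (26, 26, 6), (29, 18, 28), (30, 1, 8), (4, 35, 14)}
π_{E, D} gives {(14, 35), (18, 5), (2, 1), (2, 29), (28, 18), (6, 21), (6, 26), (8, 1), (9, 20)}.

{(14, 35), (18, 5), (2, 1), (2, 29), (28, 18), (6, 21), (6, 26), (8, 1), (9, 20)}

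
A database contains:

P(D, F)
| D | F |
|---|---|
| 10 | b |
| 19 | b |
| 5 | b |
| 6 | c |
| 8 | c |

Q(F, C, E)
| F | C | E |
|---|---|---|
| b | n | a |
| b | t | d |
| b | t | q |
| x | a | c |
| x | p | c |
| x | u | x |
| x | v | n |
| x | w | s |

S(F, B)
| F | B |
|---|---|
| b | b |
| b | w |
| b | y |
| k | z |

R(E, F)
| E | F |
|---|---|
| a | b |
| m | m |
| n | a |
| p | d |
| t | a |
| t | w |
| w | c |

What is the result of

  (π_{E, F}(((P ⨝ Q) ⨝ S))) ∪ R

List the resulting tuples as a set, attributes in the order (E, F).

{(a, b), (d, b), (m, m), (n, a), (p, d), (q, b), (t, a), (t, w), (w, c)}

Natural join on F: {(10, b, n, a), (10, b, t, d), (10, b, t, q), (19, b, n, a), (19, b, t, d), (19, b, t, q), (5, b, n, a), (5, b, t, d), (5, b, t, q)}
Natural join on F: {(10, b, n, a, b), (10, b, n, a, w), (10, b, n, a, y), (10, b, t, d, b), (10, b, t, d, w), (10, b, t, d, y), (10, b, t, q, b), (10, b, t, q, w), (10, b, t, q, y), (19, b, n, a, b), (19, b, n, a, w), (19, b, n, a, y), (19, b, t, d, b), (19, b, t, d, w), (19, b, t, d, y), (19, b, t, q, b), (19, b, t, q, w), (19, b, t, q, y), (5, b, n, a, b), (5, b, n, a, w), (5, b, n, a, y), (5, b, t, d, b), (5, b, t, d, w), (5, b, t, d, y), (5, b, t, q, b), (5, b, t, q, w), (5, b, t, q, y)}
Keep only column(s) E, F (24 duplicate(s) eliminated): {(a, b), (d, b), (q, b)}
Union: {(a, b), (d, b), (q, b)} with {(a, b), (m, m), (n, a), (p, d), (t, a), (t, w), (w, c)} → {(a, b), (d, b), (m, m), (n, a), (p, d), (q, b), (t, a), (t, w), (w, c)}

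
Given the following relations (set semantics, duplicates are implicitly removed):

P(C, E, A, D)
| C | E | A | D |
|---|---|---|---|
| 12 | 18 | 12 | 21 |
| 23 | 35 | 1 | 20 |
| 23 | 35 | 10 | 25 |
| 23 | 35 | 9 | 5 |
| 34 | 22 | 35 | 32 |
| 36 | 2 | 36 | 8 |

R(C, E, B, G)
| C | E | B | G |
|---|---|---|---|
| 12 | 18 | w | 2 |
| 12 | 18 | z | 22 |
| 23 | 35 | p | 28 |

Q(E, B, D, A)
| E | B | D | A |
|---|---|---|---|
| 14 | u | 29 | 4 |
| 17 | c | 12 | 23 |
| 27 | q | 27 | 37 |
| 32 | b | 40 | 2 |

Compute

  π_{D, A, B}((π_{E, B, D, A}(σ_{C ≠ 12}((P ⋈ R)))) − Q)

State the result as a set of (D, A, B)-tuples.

{(20, 1, p), (25, 10, p), (5, 9, p)}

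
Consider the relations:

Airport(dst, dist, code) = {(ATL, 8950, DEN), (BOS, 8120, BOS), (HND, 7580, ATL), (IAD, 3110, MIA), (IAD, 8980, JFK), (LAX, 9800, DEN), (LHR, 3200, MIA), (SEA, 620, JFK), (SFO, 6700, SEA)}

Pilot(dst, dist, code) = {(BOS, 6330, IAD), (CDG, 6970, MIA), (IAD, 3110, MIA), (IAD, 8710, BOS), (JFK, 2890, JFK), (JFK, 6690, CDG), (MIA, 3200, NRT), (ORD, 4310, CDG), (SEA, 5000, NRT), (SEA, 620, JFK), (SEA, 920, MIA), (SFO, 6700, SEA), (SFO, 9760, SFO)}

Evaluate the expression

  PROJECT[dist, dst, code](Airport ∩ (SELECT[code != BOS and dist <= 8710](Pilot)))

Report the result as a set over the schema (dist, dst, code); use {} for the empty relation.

Filtering on code != BOS and dist <= 8710 leaves {(BOS, 6330, IAD), (CDG, 6970, MIA), (IAD, 3110, MIA), (JFK, 2890, JFK), (JFK, 6690, CDG), (MIA, 3200, NRT), (ORD, 4310, CDG), (SEA, 5000, NRT), (SEA, 620, JFK), (SEA, 920, MIA), (SFO, 6700, SEA)}.
Set intersection of the two operands is {(IAD, 3110, MIA), (SEA, 620, JFK), (SFO, 6700, SEA)}.
π_{dist, dst, code} gives {(3110, IAD, MIA), (620, SEA, JFK), (6700, SFO, SEA)}.

{(3110, IAD, MIA), (620, SEA, JFK), (6700, SFO, SEA)}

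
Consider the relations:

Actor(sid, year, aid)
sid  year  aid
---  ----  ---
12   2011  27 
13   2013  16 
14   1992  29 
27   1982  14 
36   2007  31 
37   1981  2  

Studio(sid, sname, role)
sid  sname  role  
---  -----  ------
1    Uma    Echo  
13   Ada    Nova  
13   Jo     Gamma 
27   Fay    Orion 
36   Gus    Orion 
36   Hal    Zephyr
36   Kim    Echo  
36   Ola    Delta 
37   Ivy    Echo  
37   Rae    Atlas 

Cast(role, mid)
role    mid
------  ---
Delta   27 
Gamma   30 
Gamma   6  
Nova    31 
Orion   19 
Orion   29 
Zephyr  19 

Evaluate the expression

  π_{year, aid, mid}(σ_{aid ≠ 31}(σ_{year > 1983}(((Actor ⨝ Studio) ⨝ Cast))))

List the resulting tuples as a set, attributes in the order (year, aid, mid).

{(2013, 16, 30), (2013, 16, 31), (2013, 16, 6)}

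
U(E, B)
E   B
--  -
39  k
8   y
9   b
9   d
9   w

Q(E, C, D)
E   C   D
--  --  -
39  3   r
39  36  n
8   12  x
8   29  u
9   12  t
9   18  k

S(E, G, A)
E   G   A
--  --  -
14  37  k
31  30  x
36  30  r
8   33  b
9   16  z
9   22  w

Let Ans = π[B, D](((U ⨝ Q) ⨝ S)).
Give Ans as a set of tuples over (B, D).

{(b, k), (b, t), (d, k), (d, t), (w, k), (w, t), (y, u), (y, x)}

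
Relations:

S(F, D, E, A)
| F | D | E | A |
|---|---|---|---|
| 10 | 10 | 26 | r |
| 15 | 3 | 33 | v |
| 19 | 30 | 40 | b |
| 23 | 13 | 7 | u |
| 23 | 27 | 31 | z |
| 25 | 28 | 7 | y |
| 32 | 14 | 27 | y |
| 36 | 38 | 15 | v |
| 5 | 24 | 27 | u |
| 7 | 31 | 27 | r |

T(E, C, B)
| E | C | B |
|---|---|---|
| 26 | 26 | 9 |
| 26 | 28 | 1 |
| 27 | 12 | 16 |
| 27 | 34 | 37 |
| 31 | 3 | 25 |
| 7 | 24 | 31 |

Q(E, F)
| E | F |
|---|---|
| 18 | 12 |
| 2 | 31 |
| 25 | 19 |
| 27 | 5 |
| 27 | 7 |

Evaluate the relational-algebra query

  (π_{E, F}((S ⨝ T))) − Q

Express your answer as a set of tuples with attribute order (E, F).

S ⋈ T (natural join on E): {(10, 10, 26, r, 26, 9), (10, 10, 26, r, 28, 1), (23, 13, 7, u, 24, 31), (23, 27, 31, z, 3, 25), (25, 28, 7, y, 24, 31), (32, 14, 27, y, 12, 16), (32, 14, 27, y, 34, 37), (5, 24, 27, u, 12, 16), (5, 24, 27, u, 34, 37), (7, 31, 27, r, 12, 16), (7, 31, 27, r, 34, 37)}
Projecting to E, F (4 duplicate(s) eliminated): {(26, 10), (27, 32), (27, 5), (27, 7), (31, 23), (7, 23), (7, 25)}
Difference: {(26, 10), (27, 32), (27, 5), (27, 7), (31, 23), (7, 23), (7, 25)} with {(18, 12), (2, 31), (25, 19), (27, 5), (27, 7)} → {(26, 10), (27, 32), (31, 23), (7, 23), (7, 25)}

{(26, 10), (27, 32), (31, 23), (7, 23), (7, 25)}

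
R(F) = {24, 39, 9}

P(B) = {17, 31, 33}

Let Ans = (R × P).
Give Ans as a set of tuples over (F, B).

{(24, 17), (24, 31), (24, 33), (39, 17), (39, 31), (39, 33), (9, 17), (9, 31), (9, 33)}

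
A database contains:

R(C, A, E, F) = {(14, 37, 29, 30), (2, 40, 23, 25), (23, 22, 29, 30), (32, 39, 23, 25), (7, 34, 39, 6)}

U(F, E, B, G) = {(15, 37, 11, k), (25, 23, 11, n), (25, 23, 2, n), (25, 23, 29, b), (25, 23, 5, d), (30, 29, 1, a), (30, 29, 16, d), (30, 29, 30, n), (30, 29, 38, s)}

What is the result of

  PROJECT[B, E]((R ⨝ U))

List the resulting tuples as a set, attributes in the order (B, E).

{(1, 29), (11, 23), (16, 29), (2, 23), (29, 23), (30, 29), (38, 29), (5, 23)}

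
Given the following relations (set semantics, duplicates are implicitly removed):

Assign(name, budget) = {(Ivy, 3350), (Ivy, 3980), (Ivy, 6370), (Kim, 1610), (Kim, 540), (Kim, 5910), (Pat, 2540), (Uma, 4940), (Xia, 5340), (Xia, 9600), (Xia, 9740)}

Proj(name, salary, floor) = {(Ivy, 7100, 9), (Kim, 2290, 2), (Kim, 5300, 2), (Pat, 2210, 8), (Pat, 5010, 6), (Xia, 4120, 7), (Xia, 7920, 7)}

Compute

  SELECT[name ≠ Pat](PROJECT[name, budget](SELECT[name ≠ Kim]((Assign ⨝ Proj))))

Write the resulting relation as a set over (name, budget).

Natural join on name: {(Ivy, 3350, 7100, 9), (Ivy, 3980, 7100, 9), (Ivy, 6370, 7100, 9), (Kim, 1610, 2290, 2), (Kim, 1610, 5300, 2), (Kim, 540, 2290, 2), (Kim, 540, 5300, 2), (Kim, 5910, 2290, 2), (Kim, 5910, 5300, 2), (Pat, 2540, 2210, 8), (Pat, 2540, 5010, 6), (Xia, 5340, 4120, 7), (Xia, 5340, 7920, 7), (Xia, 9600, 4120, 7), (Xia, 9600, 7920, 7), (Xia, 9740, 4120, 7), (Xia, 9740, 7920, 7)}
Filtering on name ≠ Kim leaves {(Ivy, 3350, 7100, 9), (Ivy, 3980, 7100, 9), (Ivy, 6370, 7100, 9), (Pat, 2540, 2210, 8), (Pat, 2540, 5010, 6), (Xia, 5340, 4120, 7), (Xia, 5340, 7920, 7), (Xia, 9600, 4120, 7), (Xia, 9600, 7920, 7), (Xia, 9740, 4120, 7), (Xia, 9740, 7920, 7)}.
Projecting to name, budget (4 duplicate(s) eliminated): {(Ivy, 3350), (Ivy, 3980), (Ivy, 6370), (Pat, 2540), (Xia, 5340), (Xia, 9600), (Xia, 9740)}
Filtering on name ≠ Pat leaves {(Ivy, 3350), (Ivy, 3980), (Ivy, 6370), (Xia, 5340), (Xia, 9600), (Xia, 9740)}.

{(Ivy, 3350), (Ivy, 3980), (Ivy, 6370), (Xia, 5340), (Xia, 9600), (Xia, 9740)}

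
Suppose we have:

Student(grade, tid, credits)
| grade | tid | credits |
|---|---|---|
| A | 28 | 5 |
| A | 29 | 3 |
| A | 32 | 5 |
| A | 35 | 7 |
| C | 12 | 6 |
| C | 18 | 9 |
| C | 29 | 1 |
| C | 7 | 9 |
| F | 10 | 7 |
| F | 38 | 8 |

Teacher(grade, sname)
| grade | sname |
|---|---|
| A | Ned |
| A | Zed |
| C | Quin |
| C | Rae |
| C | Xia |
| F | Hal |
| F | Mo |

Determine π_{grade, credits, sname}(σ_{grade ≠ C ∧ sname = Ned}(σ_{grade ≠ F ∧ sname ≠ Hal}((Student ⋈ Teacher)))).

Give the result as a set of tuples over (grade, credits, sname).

{(A, 3, Ned), (A, 5, Ned), (A, 7, Ned)}

Joining Student and Teacher on grade yields {(A, 28, 5, Ned), (A, 28, 5, Zed), (A, 29, 3, Ned), (A, 29, 3, Zed), (A, 32, 5, Ned), (A, 32, 5, Zed), (A, 35, 7, Ned), (A, 35, 7, Zed), (C, 12, 6, Quin), (C, 12, 6, Rae), (C, 12, 6, Xia), (C, 18, 9, Quin), (C, 18, 9, Rae), (C, 18, 9, Xia), (C, 29, 1, Quin), (C, 29, 1, Rae), (C, 29, 1, Xia), (C, 7, 9, Quin), (C, 7, 9, Rae), (C, 7, 9, Xia), (F, 10, 7, Hal), (F, 10, 7, Mo), (F, 38, 8, Hal), (F, 38, 8, Mo)}.
Selection grade ≠ F ∧ sname ≠ Hal: {(A, 28, 5, Ned), (A, 28, 5, Zed), (A, 29, 3, Ned), (A, 29, 3, Zed), (A, 32, 5, Ned), (A, 32, 5, Zed), (A, 35, 7, Ned), (A, 35, 7, Zed), (C, 12, 6, Quin), (C, 12, 6, Rae), (C, 12, 6, Xia), (C, 18, 9, Quin), (C, 18, 9, Rae), (C, 18, 9, Xia), (C, 29, 1, Quin), (C, 29, 1, Rae), (C, 29, 1, Xia), (C, 7, 9, Quin), (C, 7, 9, Rae), (C, 7, 9, Xia)}
Selection grade ≠ C ∧ sname = Ned: {(A, 28, 5, Ned), (A, 29, 3, Ned), (A, 32, 5, Ned), (A, 35, 7, Ned)}
Projecting to grade, credits, sname (1 duplicate(s) eliminated): {(A, 3, Ned), (A, 5, Ned), (A, 7, Ned)}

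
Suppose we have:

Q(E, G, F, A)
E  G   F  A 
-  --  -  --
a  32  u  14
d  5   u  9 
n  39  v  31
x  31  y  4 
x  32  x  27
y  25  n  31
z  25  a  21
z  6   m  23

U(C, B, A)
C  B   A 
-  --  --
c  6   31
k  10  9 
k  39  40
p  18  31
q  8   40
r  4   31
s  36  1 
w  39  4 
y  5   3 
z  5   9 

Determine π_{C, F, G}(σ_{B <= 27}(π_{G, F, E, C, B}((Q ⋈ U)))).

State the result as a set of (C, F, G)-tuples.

Q ⋈ U (natural join on A): {(d, 5, u, 9, k, 10), (d, 5, u, 9, z, 5), (n, 39, v, 31, c, 6), (n, 39, v, 31, p, 18), (n, 39, v, 31, r, 4), (x, 31, y, 4, w, 39), (y, 25, n, 31, c, 6), (y, 25, n, 31, p, 18), (y, 25, n, 31, r, 4)}
π_{G, F, E, C, B} gives {(25, n, y, c, 6), (25, n, y, p, 18), (25, n, y, r, 4), (31, y, x, w, 39), (39, v, n, c, 6), (39, v, n, p, 18), (39, v, n, r, 4), (5, u, d, k, 10), (5, u, d, z, 5)}.
Selection B <= 27: {(25, n, y, c, 6), (25, n, y, p, 18), (25, n, y, r, 4), (39, v, n, c, 6), (39, v, n, p, 18), (39, v, n, r, 4), (5, u, d, k, 10), (5, u, d, z, 5)}
π_{C, F, G} gives {(c, n, 25), (c, v, 39), (k, u, 5), (p, n, 25), (p, v, 39), (r, n, 25), (r, v, 39), (z, u, 5)}.

{(c, n, 25), (c, v, 39), (k, u, 5), (p, n, 25), (p, v, 39), (r, n, 25), (r, v, 39), (z, u, 5)}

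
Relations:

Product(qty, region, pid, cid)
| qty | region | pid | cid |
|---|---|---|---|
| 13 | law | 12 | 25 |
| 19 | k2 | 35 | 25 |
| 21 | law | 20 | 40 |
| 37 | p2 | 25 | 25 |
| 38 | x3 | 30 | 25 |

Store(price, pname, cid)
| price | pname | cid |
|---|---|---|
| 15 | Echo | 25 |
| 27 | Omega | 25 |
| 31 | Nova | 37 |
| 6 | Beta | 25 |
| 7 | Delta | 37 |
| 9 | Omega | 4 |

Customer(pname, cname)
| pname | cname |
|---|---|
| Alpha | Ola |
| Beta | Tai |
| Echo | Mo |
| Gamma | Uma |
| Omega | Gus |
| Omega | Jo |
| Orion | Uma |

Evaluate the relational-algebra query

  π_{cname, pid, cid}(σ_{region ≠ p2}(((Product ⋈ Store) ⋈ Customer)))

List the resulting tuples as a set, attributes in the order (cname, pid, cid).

Joining Product and Store on cid yields {(13, law, 12, 25, 15, Echo), (13, law, 12, 25, 27, Omega), (13, law, 12, 25, 6, Beta), (19, k2, 35, 25, 15, Echo), (19, k2, 35, 25, 27, Omega), (19, k2, 35, 25, 6, Beta), (37, p2, 25, 25, 15, Echo), (37, p2, 25, 25, 27, Omega), (37, p2, 25, 25, 6, Beta), (38, x3, 30, 25, 15, Echo), (38, x3, 30, 25, 27, Omega), (38, x3, 30, 25, 6, Beta)}.
Joining (Product ⋈ Store) and Customer on pname yields {(13, law, 12, 25, 15, Echo, Mo), (13, law, 12, 25, 27, Omega, Gus), (13, law, 12, 25, 27, Omega, Jo), (13, law, 12, 25, 6, Beta, Tai), (19, k2, 35, 25, 15, Echo, Mo), (19, k2, 35, 25, 27, Omega, Gus), (19, k2, 35, 25, 27, Omega, Jo), (19, k2, 35, 25, 6, Beta, Tai), (37, p2, 25, 25, 15, Echo, Mo), (37, p2, 25, 25, 27, Omega, Gus), (37, p2, 25, 25, 27, Omega, Jo), (37, p2, 25, 25, 6, Beta, Tai), (38, x3, 30, 25, 15, Echo, Mo), (38, x3, 30, 25, 27, Omega, Gus), (38, x3, 30, 25, 27, Omega, Jo), (38, x3, 30, 25, 6, Beta, Tai)}.
Apply σ_{region ≠ p2}; surviving tuples: {(13, law, 12, 25, 15, Echo, Mo), (13, law, 12, 25, 27, Omega, Gus), (13, law, 12, 25, 27, Omega, Jo), (13, law, 12, 25, 6, Beta, Tai), (19, k2, 35, 25, 15, Echo, Mo), (19, k2, 35, 25, 27, Omega, Gus), (19, k2, 35, 25, 27, Omega, Jo), (19, k2, 35, 25, 6, Beta, Tai), (38, x3, 30, 25, 15, Echo, Mo), (38, x3, 30, 25, 27, Omega, Gus), (38, x3, 30, 25, 27, Omega, Jo), (38, x3, 30, 25, 6, Beta, Tai)}
Projecting to cname, pid, cid: {(Gus, 12, 25), (Gus, 30, 25), (Gus, 35, 25), (Jo, 12, 25), (Jo, 30, 25), (Jo, 35, 25), (Mo, 12, 25), (Mo, 30, 25), (Mo, 35, 25), (Tai, 12, 25), (Tai, 30, 25), (Tai, 35, 25)}

{(Gus, 12, 25), (Gus, 30, 25), (Gus, 35, 25), (Jo, 12, 25), (Jo, 30, 25), (Jo, 35, 25), (Mo, 12, 25), (Mo, 30, 25), (Mo, 35, 25), (Tai, 12, 25), (Tai, 30, 25), (Tai, 35, 25)}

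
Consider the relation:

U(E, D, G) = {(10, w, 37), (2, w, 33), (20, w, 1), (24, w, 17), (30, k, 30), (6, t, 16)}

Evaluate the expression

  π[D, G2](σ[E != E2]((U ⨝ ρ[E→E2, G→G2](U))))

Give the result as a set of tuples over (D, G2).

ρ[E→E2, G→G2]: schema becomes (E2, D, G2); tuples unchanged.
Natural join on D: {(10, w, 37, 10, 37), (10, w, 37, 2, 33), (10, w, 37, 20, 1), (10, w, 37, 24, 17), (2, w, 33, 10, 37), (2, w, 33, 2, 33), (2, w, 33, 20, 1), (2, w, 33, 24, 17), (20, w, 1, 10, 37), (20, w, 1, 2, 33), (20, w, 1, 20, 1), (20, w, 1, 24, 17), (24, w, 17, 10, 37), (24, w, 17, 2, 33), (24, w, 17, 20, 1), (24, w, 17, 24, 17), (30, k, 30, 30, 30), (6, t, 16, 6, 16)}
Filtering on E != E2 leaves {(10, w, 37, 2, 33), (10, w, 37, 20, 1), (10, w, 37, 24, 17), (2, w, 33, 10, 37), (2, w, 33, 20, 1), (2, w, 33, 24, 17), (20, w, 1, 10, 37), (20, w, 1, 2, 33), (20, w, 1, 24, 17), (24, w, 17, 10, 37), (24, w, 17, 2, 33), (24, w, 17, 20, 1)}.
π[D, G2]: project onto (D, G2) (8 duplicate(s) eliminated) → {(w, 1), (w, 17), (w, 33), (w, 37)}

{(w, 1), (w, 17), (w, 33), (w, 37)}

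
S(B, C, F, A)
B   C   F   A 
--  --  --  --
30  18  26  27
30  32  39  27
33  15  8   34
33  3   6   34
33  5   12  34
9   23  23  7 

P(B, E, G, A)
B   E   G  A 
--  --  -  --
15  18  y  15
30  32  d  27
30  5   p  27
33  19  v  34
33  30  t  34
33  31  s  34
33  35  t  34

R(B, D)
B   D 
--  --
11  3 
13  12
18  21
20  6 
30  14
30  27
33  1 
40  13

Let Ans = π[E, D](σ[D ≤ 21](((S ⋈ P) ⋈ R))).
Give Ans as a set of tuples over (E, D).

Joining S and P on B, A yields {(30, 18, 26, 27, 32, d), (30, 18, 26, 27, 5, p), (30, 32, 39, 27, 32, d), (30, 32, 39, 27, 5, p), (33, 15, 8, 34, 19, v), (33, 15, 8, 34, 30, t), (33, 15, 8, 34, 31, s), (33, 15, 8, 34, 35, t), (33, 3, 6, 34, 19, v), (33, 3, 6, 34, 30, t), (33, 3, 6, 34, 31, s), (33, 3, 6, 34, 35, t), (33, 5, 12, 34, 19, v), (33, 5, 12, 34, 30, t), (33, 5, 12, 34, 31, s), (33, 5, 12, 34, 35, t)}.
Joining (S ⋈ P) and R on B yields {(30, 18, 26, 27, 32, d, 14), (30, 18, 26, 27, 32, d, 27), (30, 18, 26, 27, 5, p, 14), (30, 18, 26, 27, 5, p, 27), (30, 32, 39, 27, 32, d, 14), (30, 32, 39, 27, 32, d, 27), (30, 32, 39, 27, 5, p, 14), (30, 32, 39, 27, 5, p, 27), (33, 15, 8, 34, 19, v, 1), (33, 15, 8, 34, 30, t, 1), (33, 15, 8, 34, 31, s, 1), (33, 15, 8, 34, 35, t, 1), (33, 3, 6, 34, 19, v, 1), (33, 3, 6, 34, 30, t, 1), (33, 3, 6, 34, 31, s, 1), (33, 3, 6, 34, 35, t, 1), (33, 5, 12, 34, 19, v, 1), (33, 5, 12, 34, 30, t, 1), (33, 5, 12, 34, 31, s, 1), (33, 5, 12, 34, 35, t, 1)}.
Apply σ_{D ≤ 21}; surviving tuples: {(30, 18, 26, 27, 32, d, 14), (30, 18, 26, 27, 5, p, 14), (30, 32, 39, 27, 32, d, 14), (30, 32, 39, 27, 5, p, 14), (33, 15, 8, 34, 19, v, 1), (33, 15, 8, 34, 30, t, 1), (33, 15, 8, 34, 31, s, 1), (33, 15, 8, 34, 35, t, 1), (33, 3, 6, 34, 19, v, 1), (33, 3, 6, 34, 30, t, 1), (33, 3, 6, 34, 31, s, 1), (33, 3, 6, 34, 35, t, 1), (33, 5, 12, 34, 19, v, 1), (33, 5, 12, 34, 30, t, 1), (33, 5, 12, 34, 31, s, 1), (33, 5, 12, 34, 35, t, 1)}
π[E, D]: project onto (E, D) (10 duplicate(s) eliminated) → {(19, 1), (30, 1), (31, 1), (32, 14), (35, 1), (5, 14)}

{(19, 1), (30, 1), (31, 1), (32, 14), (35, 1), (5, 14)}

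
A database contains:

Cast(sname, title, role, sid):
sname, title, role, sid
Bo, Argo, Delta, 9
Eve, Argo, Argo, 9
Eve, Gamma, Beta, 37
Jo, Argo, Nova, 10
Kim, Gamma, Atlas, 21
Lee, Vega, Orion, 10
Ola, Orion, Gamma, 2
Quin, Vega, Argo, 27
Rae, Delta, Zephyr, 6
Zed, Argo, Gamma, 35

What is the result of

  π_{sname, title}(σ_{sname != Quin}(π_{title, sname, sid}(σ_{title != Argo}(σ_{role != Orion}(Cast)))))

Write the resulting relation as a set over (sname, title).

{(Eve, Gamma), (Kim, Gamma), (Ola, Orion), (Rae, Delta)}

Filtering on role != Orion leaves {(Bo, Argo, Delta, 9), (Eve, Argo, Argo, 9), (Eve, Gamma, Beta, 37), (Jo, Argo, Nova, 10), (Kim, Gamma, Atlas, 21), (Ola, Orion, Gamma, 2), (Quin, Vega, Argo, 27), (Rae, Delta, Zephyr, 6), (Zed, Argo, Gamma, 35)}.
Filtering on title != Argo leaves {(Eve, Gamma, Beta, 37), (Kim, Gamma, Atlas, 21), (Ola, Orion, Gamma, 2), (Quin, Vega, Argo, 27), (Rae, Delta, Zephyr, 6)}.
π_{title, sname, sid} gives {(Delta, Rae, 6), (Gamma, Eve, 37), (Gamma, Kim, 21), (Orion, Ola, 2), (Vega, Quin, 27)}.
Filtering on sname != Quin leaves {(Delta, Rae, 6), (Gamma, Eve, 37), (Gamma, Kim, 21), (Orion, Ola, 2)}.
π_{sname, title} gives {(Eve, Gamma), (Kim, Gamma), (Ola, Orion), (Rae, Delta)}.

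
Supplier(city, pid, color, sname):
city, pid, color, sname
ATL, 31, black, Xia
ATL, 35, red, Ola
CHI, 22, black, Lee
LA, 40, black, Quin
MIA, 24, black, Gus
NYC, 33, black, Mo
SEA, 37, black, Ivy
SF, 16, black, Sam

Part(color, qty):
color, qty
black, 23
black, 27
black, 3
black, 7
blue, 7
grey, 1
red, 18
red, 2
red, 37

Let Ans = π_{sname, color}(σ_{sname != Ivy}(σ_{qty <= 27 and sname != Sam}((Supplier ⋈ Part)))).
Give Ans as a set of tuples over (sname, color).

Supplier ⋈ Part (natural join on color): {(ATL, 31, black, Xia, 23), (ATL, 31, black, Xia, 27), (ATL, 31, black, Xia, 3), (ATL, 31, black, Xia, 7), (ATL, 35, red, Ola, 18), (ATL, 35, red, Ola, 2), (ATL, 35, red, Ola, 37), (CHI, 22, black, Lee, 23), (CHI, 22, black, Lee, 27), (CHI, 22, black, Lee, 3), (CHI, 22, black, Lee, 7), (LA, 40, black, Quin, 23), (LA, 40, black, Quin, 27), (LA, 40, black, Quin, 3), (LA, 40, black, Quin, 7), (MIA, 24, black, Gus, 23), (MIA, 24, black, Gus, 27), (MIA, 24, black, Gus, 3), (MIA, 24, black, Gus, 7), (NYC, 33, black, Mo, 23), (NYC, 33, black, Mo, 27), (NYC, 33, black, Mo, 3), (NYC, 33, black, Mo, 7), (SEA, 37, black, Ivy, 23), (SEA, 37, black, Ivy, 27), (SEA, 37, black, Ivy, 3), (SEA, 37, black, Ivy, 7), (SF, 16, black, Sam, 23), (SF, 16, black, Sam, 27), (SF, 16, black, Sam, 3), (SF, 16, black, Sam, 7)}
σ[qty <= 27 and sname != Sam]: keep tuples satisfying qty <= 27 and sname != Sam → {(ATL, 31, black, Xia, 23), (ATL, 31, black, Xia, 27), (ATL, 31, black, Xia, 3), (ATL, 31, black, Xia, 7), (ATL, 35, red, Ola, 18), (ATL, 35, red, Ola, 2), (CHI, 22, black, Lee, 23), (CHI, 22, black, Lee, 27), (CHI, 22, black, Lee, 3), (CHI, 22, black, Lee, 7), (LA, 40, black, Quin, 23), (LA, 40, black, Quin, 27), (LA, 40, black, Quin, 3), (LA, 40, black, Quin, 7), (MIA, 24, black, Gus, 23), (MIA, 24, black, Gus, 27), (MIA, 24, black, Gus, 3), (MIA, 24, black, Gus, 7), (NYC, 33, black, Mo, 23), (NYC, 33, black, Mo, 27), (NYC, 33, black, Mo, 3), (NYC, 33, black, Mo, 7), (SEA, 37, black, Ivy, 23), (SEA, 37, black, Ivy, 27), (SEA, 37, black, Ivy, 3), (SEA, 37, black, Ivy, 7)}
σ[sname != Ivy]: keep tuples satisfying sname != Ivy → {(ATL, 31, black, Xia, 23), (ATL, 31, black, Xia, 27), (ATL, 31, black, Xia, 3), (ATL, 31, black, Xia, 7), (ATL, 35, red, Ola, 18), (ATL, 35, red, Ola, 2), (CHI, 22, black, Lee, 23), (CHI, 22, black, Lee, 27), (CHI, 22, black, Lee, 3), (CHI, 22, black, Lee, 7), (LA, 40, black, Quin, 23), (LA, 40, black, Quin, 27), (LA, 40, black, Quin, 3), (LA, 40, black, Quin, 7), (MIA, 24, black, Gus, 23), (MIA, 24, black, Gus, 27), (MIA, 24, black, Gus, 3), (MIA, 24, black, Gus, 7), (NYC, 33, black, Mo, 23), (NYC, 33, black, Mo, 27), (NYC, 33, black, Mo, 3), (NYC, 33, black, Mo, 7)}
π[sname, color]: project onto (sname, color) (16 duplicate(s) eliminated) → {(Gus, black), (Lee, black), (Mo, black), (Ola, red), (Quin, black), (Xia, black)}

{(Gus, black), (Lee, black), (Mo, black), (Ola, red), (Quin, black), (Xia, black)}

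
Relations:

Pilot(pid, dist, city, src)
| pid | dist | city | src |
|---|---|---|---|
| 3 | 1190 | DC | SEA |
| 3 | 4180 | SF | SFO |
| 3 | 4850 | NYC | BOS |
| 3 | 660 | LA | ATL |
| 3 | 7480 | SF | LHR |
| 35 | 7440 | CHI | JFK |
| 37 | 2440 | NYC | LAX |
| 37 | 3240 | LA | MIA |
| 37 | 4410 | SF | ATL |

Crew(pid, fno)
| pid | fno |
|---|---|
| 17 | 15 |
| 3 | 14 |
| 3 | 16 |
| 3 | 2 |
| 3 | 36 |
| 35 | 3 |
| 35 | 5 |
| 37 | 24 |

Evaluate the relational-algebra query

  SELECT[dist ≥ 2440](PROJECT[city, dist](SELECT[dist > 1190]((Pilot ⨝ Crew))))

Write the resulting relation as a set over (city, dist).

{(CHI, 7440), (LA, 3240), (NYC, 2440), (NYC, 4850), (SF, 4180), (SF, 4410), (SF, 7480)}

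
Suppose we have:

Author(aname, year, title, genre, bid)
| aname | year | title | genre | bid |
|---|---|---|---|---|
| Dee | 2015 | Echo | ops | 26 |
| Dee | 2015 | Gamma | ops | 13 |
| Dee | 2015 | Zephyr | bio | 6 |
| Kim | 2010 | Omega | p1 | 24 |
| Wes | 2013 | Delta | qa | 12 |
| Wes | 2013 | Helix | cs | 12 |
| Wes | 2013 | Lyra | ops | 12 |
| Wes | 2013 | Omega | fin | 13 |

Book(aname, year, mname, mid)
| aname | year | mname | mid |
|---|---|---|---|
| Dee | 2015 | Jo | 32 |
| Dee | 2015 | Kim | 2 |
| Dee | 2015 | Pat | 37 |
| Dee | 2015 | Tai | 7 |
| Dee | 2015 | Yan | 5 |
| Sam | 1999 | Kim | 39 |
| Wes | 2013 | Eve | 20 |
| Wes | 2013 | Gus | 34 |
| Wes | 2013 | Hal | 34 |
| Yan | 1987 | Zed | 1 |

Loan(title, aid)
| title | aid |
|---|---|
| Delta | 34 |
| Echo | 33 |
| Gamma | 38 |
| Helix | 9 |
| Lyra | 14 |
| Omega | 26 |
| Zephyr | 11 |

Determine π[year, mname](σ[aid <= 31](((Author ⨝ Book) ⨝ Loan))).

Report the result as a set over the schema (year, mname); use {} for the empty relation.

{(2013, Eve), (2013, Gus), (2013, Hal), (2015, Jo), (2015, Kim), (2015, Pat), (2015, Tai), (2015, Yan)}

Author ⋈ Book (natural join on aname, year): {(Dee, 2015, Echo, ops, 26, Jo, 32), (Dee, 2015, Echo, ops, 26, Kim, 2), (Dee, 2015, Echo, ops, 26, Pat, 37), (Dee, 2015, Echo, ops, 26, Tai, 7), (Dee, 2015, Echo, ops, 26, Yan, 5), (Dee, 2015, Gamma, ops, 13, Jo, 32), (Dee, 2015, Gamma, ops, 13, Kim, 2), (Dee, 2015, Gamma, ops, 13, Pat, 37), (Dee, 2015, Gamma, ops, 13, Tai, 7), (Dee, 2015, Gamma, ops, 13, Yan, 5), (Dee, 2015, Zephyr, bio, 6, Jo, 32), (Dee, 2015, Zephyr, bio, 6, Kim, 2), (Dee, 2015, Zephyr, bio, 6, Pat, 37), (Dee, 2015, Zephyr, bio, 6, Tai, 7), (Dee, 2015, Zephyr, bio, 6, Yan, 5), (Wes, 2013, Delta, qa, 12, Eve, 20), (Wes, 2013, Delta, qa, 12, Gus, 34), (Wes, 2013, Delta, qa, 12, Hal, 34), (Wes, 2013, Helix, cs, 12, Eve, 20), (Wes, 2013, Helix, cs, 12, Gus, 34), (Wes, 2013, Helix, cs, 12, Hal, 34), (Wes, 2013, Lyra, ops, 12, Eve, 20), (Wes, 2013, Lyra, ops, 12, Gus, 34), (Wes, 2013, Lyra, ops, 12, Hal, 34), (Wes, 2013, Omega, fin, 13, Eve, 20), (Wes, 2013, Omega, fin, 13, Gus, 34), (Wes, 2013, Omega, fin, 13, Hal, 34)}
(Author ⨝ Book) ⋈ Loan (natural join on title): {(Dee, 2015, Echo, ops, 26, Jo, 32, 33), (Dee, 2015, Echo, ops, 26, Kim, 2, 33), (Dee, 2015, Echo, ops, 26, Pat, 37, 33), (Dee, 2015, Echo, ops, 26, Tai, 7, 33), (Dee, 2015, Echo, ops, 26, Yan, 5, 33), (Dee, 2015, Gamma, ops, 13, Jo, 32, 38), (Dee, 2015, Gamma, ops, 13, Kim, 2, 38), (Dee, 2015, Gamma, ops, 13, Pat, 37, 38), (Dee, 2015, Gamma, ops, 13, Tai, 7, 38), (Dee, 2015, Gamma, ops, 13, Yan, 5, 38), (Dee, 2015, Zephyr, bio, 6, Jo, 32, 11), (Dee, 2015, Zephyr, bio, 6, Kim, 2, 11), (Dee, 2015, Zephyr, bio, 6, Pat, 37, 11), (Dee, 2015, Zephyr, bio, 6, Tai, 7, 11), (Dee, 2015, Zephyr, bio, 6, Yan, 5, 11), (Wes, 2013, Delta, qa, 12, Eve, 20, 34), (Wes, 2013, Delta, qa, 12, Gus, 34, 34), (Wes, 2013, Delta, qa, 12, Hal, 34, 34), (Wes, 2013, Helix, cs, 12, Eve, 20, 9), (Wes, 2013, Helix, cs, 12, Gus, 34, 9), (Wes, 2013, Helix, cs, 12, Hal, 34, 9), (Wes, 2013, Lyra, ops, 12, Eve, 20, 14), (Wes, 2013, Lyra, ops, 12, Gus, 34, 14), (Wes, 2013, Lyra, ops, 12, Hal, 34, 14), (Wes, 2013, Omega, fin, 13, Eve, 20, 26), (Wes, 2013, Omega, fin, 13, Gus, 34, 26), (Wes, 2013, Omega, fin, 13, Hal, 34, 26)}
Selection aid <= 31: {(Dee, 2015, Zephyr, bio, 6, Jo, 32, 11), (Dee, 2015, Zephyr, bio, 6, Kim, 2, 11), (Dee, 2015, Zephyr, bio, 6, Pat, 37, 11), (Dee, 2015, Zephyr, bio, 6, Tai, 7, 11), (Dee, 2015, Zephyr, bio, 6, Yan, 5, 11), (Wes, 2013, Helix, cs, 12, Eve, 20, 9), (Wes, 2013, Helix, cs, 12, Gus, 34, 9), (Wes, 2013, Helix, cs, 12, Hal, 34, 9), (Wes, 2013, Lyra, ops, 12, Eve, 20, 14), (Wes, 2013, Lyra, ops, 12, Gus, 34, 14), (Wes, 2013, Lyra, ops, 12, Hal, 34, 14), (Wes, 2013, Omega, fin, 13, Eve, 20, 26), (Wes, 2013, Omega, fin, 13, Gus, 34, 26), (Wes, 2013, Omega, fin, 13, Hal, 34, 26)}
π_{year, mname} gives {(2013, Eve), (2013, Gus), (2013, Hal), (2015, Jo), (2015, Kim), (2015, Pat), (2015, Tai), (2015, Yan)} (6 duplicate(s) eliminated).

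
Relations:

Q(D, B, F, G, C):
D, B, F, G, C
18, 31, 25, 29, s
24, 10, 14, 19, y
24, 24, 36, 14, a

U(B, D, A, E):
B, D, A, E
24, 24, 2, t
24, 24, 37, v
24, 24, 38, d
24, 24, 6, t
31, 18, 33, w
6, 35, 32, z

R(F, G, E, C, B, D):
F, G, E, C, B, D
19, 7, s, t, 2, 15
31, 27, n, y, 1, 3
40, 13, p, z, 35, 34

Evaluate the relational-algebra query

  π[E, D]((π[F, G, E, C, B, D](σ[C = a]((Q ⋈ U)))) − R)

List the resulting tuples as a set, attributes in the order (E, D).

{(d, 24), (t, 24), (v, 24)}

Joining Q and U on D, B yields {(18, 31, 25, 29, s, 33, w), (24, 24, 36, 14, a, 2, t), (24, 24, 36, 14, a, 37, v), (24, 24, 36, 14, a, 38, d), (24, 24, 36, 14, a, 6, t)}.
Selection C = a: {(24, 24, 36, 14, a, 2, t), (24, 24, 36, 14, a, 37, v), (24, 24, 36, 14, a, 38, d), (24, 24, 36, 14, a, 6, t)}
π[F, G, E, C, B, D]: project onto (F, G, E, C, B, D) (1 duplicate(s) eliminated) → {(36, 14, d, a, 24, 24), (36, 14, t, a, 24, 24), (36, 14, v, a, 24, 24)}
Set difference of the two operands is {(36, 14, d, a, 24, 24), (36, 14, t, a, 24, 24), (36, 14, v, a, 24, 24)}.
π[E, D]: project onto (E, D) → {(d, 24), (t, 24), (v, 24)}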